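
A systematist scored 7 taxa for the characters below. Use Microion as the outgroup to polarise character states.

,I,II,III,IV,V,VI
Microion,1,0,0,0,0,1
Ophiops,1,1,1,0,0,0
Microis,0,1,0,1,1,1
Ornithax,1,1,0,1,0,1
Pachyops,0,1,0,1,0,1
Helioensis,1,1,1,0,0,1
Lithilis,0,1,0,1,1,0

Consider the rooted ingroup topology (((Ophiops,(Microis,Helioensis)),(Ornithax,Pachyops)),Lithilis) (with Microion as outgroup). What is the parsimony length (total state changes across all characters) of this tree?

Map each character onto (((Ophiops,(Microis,Helioensis)),(Ornithax,Pachyops)),Lithilis) (rooted by Microion) and count the minimum state changes it requires (Fitch parsimony):
I: 3; II: 1; III: 2; IV: 3; V: 2; VI: 2.
Total tree length = 13.

13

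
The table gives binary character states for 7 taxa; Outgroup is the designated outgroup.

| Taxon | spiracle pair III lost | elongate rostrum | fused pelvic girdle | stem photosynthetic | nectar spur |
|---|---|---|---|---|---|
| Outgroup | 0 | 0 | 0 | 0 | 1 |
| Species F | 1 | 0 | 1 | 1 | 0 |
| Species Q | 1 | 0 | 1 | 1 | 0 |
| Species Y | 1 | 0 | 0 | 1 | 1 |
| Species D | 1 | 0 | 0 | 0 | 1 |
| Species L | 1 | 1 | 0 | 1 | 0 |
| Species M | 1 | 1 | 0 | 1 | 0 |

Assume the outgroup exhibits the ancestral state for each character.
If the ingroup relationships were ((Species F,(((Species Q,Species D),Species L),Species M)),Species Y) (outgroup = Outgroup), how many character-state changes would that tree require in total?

Map each character onto ((Species F,(((Species Q,Species D),Species L),Species M)),Species Y) (rooted by Outgroup) and count the minimum state changes it requires (Fitch parsimony):
spiracle pair III lost: 1; elongate rostrum: 2; fused pelvic girdle: 2; stem photosynthetic: 2; nectar spur: 2.
Total tree length = 9.

9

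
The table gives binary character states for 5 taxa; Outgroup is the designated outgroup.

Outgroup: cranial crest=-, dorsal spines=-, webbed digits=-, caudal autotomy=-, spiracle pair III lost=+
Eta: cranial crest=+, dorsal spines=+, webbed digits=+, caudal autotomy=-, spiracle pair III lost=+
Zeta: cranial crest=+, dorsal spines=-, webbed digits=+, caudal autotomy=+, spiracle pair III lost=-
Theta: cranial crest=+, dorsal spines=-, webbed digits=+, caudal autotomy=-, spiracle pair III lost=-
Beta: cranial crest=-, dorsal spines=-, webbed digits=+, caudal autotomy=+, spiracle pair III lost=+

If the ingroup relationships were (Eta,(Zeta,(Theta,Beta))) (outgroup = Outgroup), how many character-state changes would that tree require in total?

8

Map each character onto (Eta,(Zeta,(Theta,Beta))) (rooted by Outgroup) and count the minimum state changes it requires (Fitch parsimony):
cranial crest: 2; dorsal spines: 1; webbed digits: 1; caudal autotomy: 2; spiracle pair III lost: 2.
Total tree length = 8.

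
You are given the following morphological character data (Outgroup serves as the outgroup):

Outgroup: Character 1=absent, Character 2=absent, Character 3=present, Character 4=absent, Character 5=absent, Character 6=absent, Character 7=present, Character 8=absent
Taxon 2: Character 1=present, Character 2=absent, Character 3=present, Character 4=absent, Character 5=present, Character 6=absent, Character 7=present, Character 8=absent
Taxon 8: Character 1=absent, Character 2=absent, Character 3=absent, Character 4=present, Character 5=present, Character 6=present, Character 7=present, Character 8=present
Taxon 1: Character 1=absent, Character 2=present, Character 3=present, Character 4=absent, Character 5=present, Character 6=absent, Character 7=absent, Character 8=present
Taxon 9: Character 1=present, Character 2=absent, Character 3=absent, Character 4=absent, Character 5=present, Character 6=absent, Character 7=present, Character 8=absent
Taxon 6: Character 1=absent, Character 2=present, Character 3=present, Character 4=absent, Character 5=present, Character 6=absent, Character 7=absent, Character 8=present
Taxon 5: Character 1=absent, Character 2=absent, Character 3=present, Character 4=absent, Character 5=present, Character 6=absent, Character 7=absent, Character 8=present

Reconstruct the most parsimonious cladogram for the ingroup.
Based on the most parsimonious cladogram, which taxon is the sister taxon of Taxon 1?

Character polarity is set by the outgroup: the derived state is whichever differs from the outgroup's state, so for Character 3, Character 7 the derived state is 'absent', and for the remaining characters it is 'present'.
Only Taxon 2 and Taxon 9 show the derived state 'present' for Character 1, supporting them as a clade.
Character 2 (derived state 'present') is shared by Taxon 1 and Taxon 6 — a synapomorphy uniting that clade.
Character 3 groups Taxon 8 and Taxon 9, which is incompatible with the clades supported by the remaining characters; treating it as convergent (homoplasy) costs fewer steps than any alternative tree.
Character 4: derived state 'present' in Taxon 8 only — an autapomorphy, so it tells us nothing about relationships among taxa.
Character 5 (derived state 'present') is shared by all ingroup taxa — unites the whole ingroup.
Character 6 (derived state 'present') is unique to Taxon 8 (autapomorphy; uninformative for grouping).
Character 7 (derived state 'absent') is shared by Taxon 1, Taxon 5, and Taxon 6 — a synapomorphy uniting that clade.
Only Taxon 1, Taxon 5, Taxon 6, and Taxon 8 show the derived state 'present' for Character 8, supporting them as a clade.
Most parsimonious ingroup topology: ((Taxon 2,Taxon 9),(Taxon 8,((Taxon 1,Taxon 6),Taxon 5))).
Taxon 1 and Taxon 6 form a cherry on this tree, so they are sister taxa.

Taxon 6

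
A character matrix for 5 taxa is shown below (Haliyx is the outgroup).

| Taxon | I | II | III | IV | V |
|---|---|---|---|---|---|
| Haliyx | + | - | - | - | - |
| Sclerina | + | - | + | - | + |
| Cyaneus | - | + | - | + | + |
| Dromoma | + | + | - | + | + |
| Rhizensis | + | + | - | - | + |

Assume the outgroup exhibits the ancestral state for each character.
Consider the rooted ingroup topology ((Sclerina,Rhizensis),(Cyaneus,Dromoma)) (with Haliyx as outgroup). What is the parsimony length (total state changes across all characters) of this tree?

6

Map each character onto ((Sclerina,Rhizensis),(Cyaneus,Dromoma)) (rooted by Haliyx) and count the minimum state changes it requires (Fitch parsimony):
I: 1; II: 2; III: 1; IV: 1; V: 1.
Total tree length = 6.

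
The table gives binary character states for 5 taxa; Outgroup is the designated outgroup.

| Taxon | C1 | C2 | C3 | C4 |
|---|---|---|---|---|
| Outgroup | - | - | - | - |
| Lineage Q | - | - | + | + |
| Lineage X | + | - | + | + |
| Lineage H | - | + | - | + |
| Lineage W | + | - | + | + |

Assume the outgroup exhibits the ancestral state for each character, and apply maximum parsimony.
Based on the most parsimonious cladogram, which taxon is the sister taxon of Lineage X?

Lineage W

The outgroup has state '-' for every character, so '+' is the derived state throughout.
Only Lineage W and Lineage X show the derived state '+' for C1, supporting them as a clade.
C2 (derived state '+') is unique to Lineage H (autapomorphy; uninformative for grouping).
C3 (derived state '+') is shared by Lineage Q, Lineage W, and Lineage X — a synapomorphy uniting that clade.
C4 (derived state '+') is shared by all ingroup taxa — unites the whole ingroup.
Most parsimonious ingroup topology: ((Lineage Q,(Lineage X,Lineage W)),Lineage H).
Lineage X and Lineage W form a cherry on this tree, so they are sister taxa.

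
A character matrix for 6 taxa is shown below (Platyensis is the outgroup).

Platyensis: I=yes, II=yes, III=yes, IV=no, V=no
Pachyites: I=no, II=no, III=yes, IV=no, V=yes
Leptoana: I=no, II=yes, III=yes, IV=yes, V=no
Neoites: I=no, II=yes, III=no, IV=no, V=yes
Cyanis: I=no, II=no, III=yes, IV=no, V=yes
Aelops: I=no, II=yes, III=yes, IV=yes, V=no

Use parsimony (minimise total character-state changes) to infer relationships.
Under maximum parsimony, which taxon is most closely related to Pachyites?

Character polarity is set by the outgroup: the derived state is whichever differs from the outgroup's state, so for I, II, III the derived state is 'no', and for the remaining characters it is 'yes'.
I (derived state 'no') is shared by all ingroup taxa — unites the whole ingroup.
II (derived state 'no') is shared by Cyanis and Pachyites — a synapomorphy uniting that clade.
III: derived state 'no' in Neoites only — an autapomorphy, so it tells us nothing about relationships among taxa.
Only Aelops and Leptoana show the derived state 'yes' for IV, supporting them as a clade.
V (derived state 'yes') is shared by Cyanis, Neoites, and Pachyites — a synapomorphy uniting that clade.
Most parsimonious ingroup topology: (((Pachyites,Cyanis),Neoites),(Leptoana,Aelops)).
Pachyites and Cyanis form a cherry on this tree, so they are sister taxa.

Cyanis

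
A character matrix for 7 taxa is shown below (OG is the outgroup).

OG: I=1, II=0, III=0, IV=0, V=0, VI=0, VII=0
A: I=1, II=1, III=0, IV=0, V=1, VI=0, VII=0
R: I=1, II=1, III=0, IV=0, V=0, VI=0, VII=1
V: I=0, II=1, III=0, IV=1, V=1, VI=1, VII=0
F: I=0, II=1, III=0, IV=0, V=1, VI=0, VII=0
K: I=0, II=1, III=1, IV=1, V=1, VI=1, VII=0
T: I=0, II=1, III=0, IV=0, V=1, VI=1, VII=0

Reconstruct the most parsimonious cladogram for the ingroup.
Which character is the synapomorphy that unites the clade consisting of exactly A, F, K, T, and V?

V

Character polarity is set by the outgroup: the derived state is whichever differs from the outgroup's state, so for I the derived state is '0', and for the remaining characters it is '1'.
I: derived state '0' in F, K, T, and V only — synapomorphy for {F, K, T, V}.
All ingroup taxa share the derived state '1' for II; it defines the ingroup but does not resolve relationships within it.
III: derived state '1' in K only — an autapomorphy, so it tells us nothing about relationships among taxa.
IV (derived state '1') is shared by K and V — a synapomorphy uniting that clade.
V: derived state '1' in A, F, K, T, and V only — synapomorphy for {A, F, K, T, V}.
VI: derived state '1' in K, T, and V only — synapomorphy for {K, T, V}.
VII: derived state '1' in R only — an autapomorphy, so it tells us nothing about relationships among taxa.
Most parsimonious ingroup topology: ((A,(((V,K),T),F)),R).
The clade {A, F, K, T, V} is supported by V: its derived state '1' occurs in exactly those taxa and in no other taxon (including the outgroup).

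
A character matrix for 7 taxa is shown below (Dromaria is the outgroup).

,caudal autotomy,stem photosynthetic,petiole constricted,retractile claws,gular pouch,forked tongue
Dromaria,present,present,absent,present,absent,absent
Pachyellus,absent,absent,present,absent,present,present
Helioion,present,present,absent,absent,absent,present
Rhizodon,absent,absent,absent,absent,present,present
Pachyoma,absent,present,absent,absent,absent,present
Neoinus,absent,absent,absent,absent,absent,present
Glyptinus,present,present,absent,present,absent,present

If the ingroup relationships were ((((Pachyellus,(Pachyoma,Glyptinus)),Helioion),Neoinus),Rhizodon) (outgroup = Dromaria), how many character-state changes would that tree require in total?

Map each character onto ((((Pachyellus,(Pachyoma,Glyptinus)),Helioion),Neoinus),Rhizodon) (rooted by Dromaria) and count the minimum state changes it requires (Fitch parsimony):
caudal autotomy: 3; stem photosynthetic: 3; petiole constricted: 1; retractile claws: 2; gular pouch: 2; forked tongue: 1.
Total tree length = 12.

12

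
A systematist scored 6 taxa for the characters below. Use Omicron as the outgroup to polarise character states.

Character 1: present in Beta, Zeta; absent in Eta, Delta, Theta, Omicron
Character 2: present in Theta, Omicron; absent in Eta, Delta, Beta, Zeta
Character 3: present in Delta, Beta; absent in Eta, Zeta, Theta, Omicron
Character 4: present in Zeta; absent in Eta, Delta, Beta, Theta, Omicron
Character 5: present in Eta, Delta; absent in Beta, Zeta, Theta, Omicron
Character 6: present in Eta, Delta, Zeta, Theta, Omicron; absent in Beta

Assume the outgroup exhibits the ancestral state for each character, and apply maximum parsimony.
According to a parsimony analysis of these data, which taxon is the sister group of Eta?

Character polarity is set by the outgroup: the derived state is whichever differs from the outgroup's state, so for Character 2, Character 6 the derived state is 'absent', and for the remaining characters it is 'present'.
Character 1: derived state 'present' in Beta and Zeta only — synapomorphy for {Beta, Zeta}.
Only Beta, Delta, Eta, and Zeta show the derived state 'absent' for Character 2, supporting them as a clade.
Character 3 groups Beta and Delta, which is incompatible with the clades supported by the remaining characters; treating it as convergent (homoplasy) costs fewer steps than any alternative tree.
Character 4 (derived state 'present') is unique to Zeta (autapomorphy; uninformative for grouping).
Character 5: derived state 'present' in Delta and Eta only — synapomorphy for {Delta, Eta}.
Character 6: derived state 'absent' in Beta only — an autapomorphy, so it tells us nothing about relationships among taxa.
Most parsimonious ingroup topology: (Theta,((Delta,Eta),(Zeta,Beta))).
Eta and Delta form a cherry on this tree, so they are sister taxa.

Delta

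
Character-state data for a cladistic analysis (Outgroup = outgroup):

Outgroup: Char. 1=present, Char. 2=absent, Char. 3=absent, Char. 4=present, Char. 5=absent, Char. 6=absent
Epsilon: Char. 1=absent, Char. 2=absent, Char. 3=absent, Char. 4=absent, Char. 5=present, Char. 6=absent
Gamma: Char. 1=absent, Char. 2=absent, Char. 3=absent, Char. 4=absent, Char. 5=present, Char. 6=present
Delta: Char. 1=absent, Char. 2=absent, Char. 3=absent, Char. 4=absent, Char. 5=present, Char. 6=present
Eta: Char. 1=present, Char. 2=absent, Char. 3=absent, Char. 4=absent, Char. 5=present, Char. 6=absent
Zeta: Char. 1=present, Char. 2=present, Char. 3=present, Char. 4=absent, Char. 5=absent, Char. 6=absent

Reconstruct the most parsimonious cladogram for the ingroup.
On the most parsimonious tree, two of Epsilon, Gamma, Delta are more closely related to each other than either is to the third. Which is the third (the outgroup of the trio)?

Character polarity is set by the outgroup: the derived state is whichever differs from the outgroup's state, so for Char. 1, Char. 4 the derived state is 'absent', and for the remaining characters it is 'present'.
Only Delta, Epsilon, and Gamma show the derived state 'absent' for Char. 1, supporting them as a clade.
Char. 2: derived state 'present' in Zeta only — an autapomorphy, so it tells us nothing about relationships among taxa.
Char. 3 (derived state 'present') is unique to Zeta (autapomorphy; uninformative for grouping).
All ingroup taxa share the derived state 'absent' for Char. 4; it defines the ingroup but does not resolve relationships within it.
Only Delta, Epsilon, Eta, and Gamma show the derived state 'present' for Char. 5, supporting them as a clade.
Char. 6: derived state 'present' in Delta and Gamma only — synapomorphy for {Delta, Gamma}.
Most parsimonious ingroup topology: ((Eta,((Gamma,Delta),Epsilon)),Zeta).
Gamma and Delta share a more recent common ancestor with each other than either does with Epsilon, so Epsilon is the least closely related of the three.

Epsilon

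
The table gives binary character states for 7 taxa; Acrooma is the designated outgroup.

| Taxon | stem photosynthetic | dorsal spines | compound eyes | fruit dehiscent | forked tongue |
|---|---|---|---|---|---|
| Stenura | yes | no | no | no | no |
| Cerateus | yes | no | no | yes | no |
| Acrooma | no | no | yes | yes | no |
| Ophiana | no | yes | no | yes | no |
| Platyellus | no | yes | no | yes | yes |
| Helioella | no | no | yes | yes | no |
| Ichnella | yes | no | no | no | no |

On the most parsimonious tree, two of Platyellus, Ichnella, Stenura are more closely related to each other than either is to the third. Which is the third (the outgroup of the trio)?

Character polarity is set by the outgroup: the derived state is whichever differs from the outgroup's state, so for compound eyes, fruit dehiscent the derived state is 'no', and for the remaining characters it is 'yes'.
stem photosynthetic (derived state 'yes') is shared by Cerateus, Ichnella, and Stenura — a synapomorphy uniting that clade.
dorsal spines (derived state 'yes') is shared by Ophiana and Platyellus — a synapomorphy uniting that clade.
Only Cerateus, Ichnella, Ophiana, Platyellus, and Stenura show the derived state 'no' for compound eyes, supporting them as a clade.
fruit dehiscent (derived state 'no') is shared by Ichnella and Stenura — a synapomorphy uniting that clade.
forked tongue: derived state 'yes' in Platyellus only — an autapomorphy, so it tells us nothing about relationships among taxa.
Most parsimonious ingroup topology: (((Platyellus,Ophiana),(Cerateus,(Stenura,Ichnella))),Helioella).
Ichnella and Stenura share a more recent common ancestor with each other than either does with Platyellus, so Platyellus is the least closely related of the three.

Platyellus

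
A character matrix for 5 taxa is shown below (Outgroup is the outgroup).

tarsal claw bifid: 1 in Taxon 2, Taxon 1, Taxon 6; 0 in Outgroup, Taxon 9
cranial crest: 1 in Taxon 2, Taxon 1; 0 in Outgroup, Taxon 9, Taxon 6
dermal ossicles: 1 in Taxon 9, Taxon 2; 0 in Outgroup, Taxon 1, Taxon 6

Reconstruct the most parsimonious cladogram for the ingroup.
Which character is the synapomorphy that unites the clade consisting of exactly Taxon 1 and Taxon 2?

cranial crest

The outgroup has state '0' for every character, so '1' is the derived state throughout.
Only Taxon 1, Taxon 2, and Taxon 6 show the derived state '1' for tarsal claw bifid, supporting them as a clade.
Only Taxon 1 and Taxon 2 show the derived state '1' for cranial crest, supporting them as a clade.
dermal ossicles groups Taxon 2 and Taxon 9, which is incompatible with the clades supported by the remaining characters; treating it as convergent (homoplasy) costs fewer steps than any alternative tree.
Most parsimonious ingroup topology: (Taxon 9,((Taxon 2,Taxon 1),Taxon 6)).
The clade {Taxon 1, Taxon 2} is supported by cranial crest: its derived state '1' occurs in exactly those taxa and in no other taxon (including the outgroup).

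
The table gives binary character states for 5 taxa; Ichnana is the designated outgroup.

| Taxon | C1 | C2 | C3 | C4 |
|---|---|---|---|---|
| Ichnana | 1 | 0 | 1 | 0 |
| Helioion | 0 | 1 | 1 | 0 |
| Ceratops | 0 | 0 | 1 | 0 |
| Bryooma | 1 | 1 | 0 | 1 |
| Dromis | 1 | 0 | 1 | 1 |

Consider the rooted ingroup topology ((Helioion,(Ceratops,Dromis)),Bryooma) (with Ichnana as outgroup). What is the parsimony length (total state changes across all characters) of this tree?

7

Map each character onto ((Helioion,(Ceratops,Dromis)),Bryooma) (rooted by Ichnana) and count the minimum state changes it requires (Fitch parsimony):
C1: 2; C2: 2; C3: 1; C4: 2.
Total tree length = 7.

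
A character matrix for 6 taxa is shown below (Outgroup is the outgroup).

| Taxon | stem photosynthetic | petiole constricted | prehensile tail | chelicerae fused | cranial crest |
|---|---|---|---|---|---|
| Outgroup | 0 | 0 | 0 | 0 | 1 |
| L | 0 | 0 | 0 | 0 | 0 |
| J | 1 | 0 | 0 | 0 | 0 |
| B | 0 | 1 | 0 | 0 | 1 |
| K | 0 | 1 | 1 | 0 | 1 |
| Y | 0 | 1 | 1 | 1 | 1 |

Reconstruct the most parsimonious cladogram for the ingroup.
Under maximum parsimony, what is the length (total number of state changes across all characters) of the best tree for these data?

5

Character polarity is set by the outgroup: the derived state is whichever differs from the outgroup's state, so for cranial crest the derived state is '0', and for the remaining characters it is '1'.
stem photosynthetic: derived state '1' in J only — an autapomorphy, so it tells us nothing about relationships among taxa.
petiole constricted: derived state '1' in B, K, and Y only — synapomorphy for {B, K, Y}.
prehensile tail (derived state '1') is shared by K and Y — a synapomorphy uniting that clade.
chelicerae fused: derived state '1' in Y only — an autapomorphy, so it tells us nothing about relationships among taxa.
cranial crest (derived state '0') is shared by J and L — a synapomorphy uniting that clade.
Most parsimonious ingroup topology: ((L,J),((K,Y),B)).
Changes per character on this tree: stem photosynthetic: 1; petiole constricted: 1; prehensile tail: 1; chelicerae fused: 1; cranial crest: 1.
Total = 5.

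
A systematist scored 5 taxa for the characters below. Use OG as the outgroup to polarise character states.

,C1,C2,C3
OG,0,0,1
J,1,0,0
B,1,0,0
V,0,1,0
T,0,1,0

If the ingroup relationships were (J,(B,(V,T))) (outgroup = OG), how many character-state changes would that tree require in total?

4

Map each character onto (J,(B,(V,T))) (rooted by OG) and count the minimum state changes it requires (Fitch parsimony):
C1: 2; C2: 1; C3: 1.
Total tree length = 4.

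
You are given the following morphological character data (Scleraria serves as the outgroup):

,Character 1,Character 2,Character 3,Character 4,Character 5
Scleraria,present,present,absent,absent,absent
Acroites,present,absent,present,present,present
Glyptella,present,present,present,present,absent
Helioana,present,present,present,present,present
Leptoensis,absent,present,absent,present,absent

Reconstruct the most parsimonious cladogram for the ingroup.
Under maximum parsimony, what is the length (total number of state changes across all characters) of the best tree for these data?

5

Character polarity is set by the outgroup: the derived state is whichever differs from the outgroup's state, so for Character 1, Character 2 the derived state is 'absent', and for the remaining characters it is 'present'.
Character 1: derived state 'absent' in Leptoensis only — an autapomorphy, so it tells us nothing about relationships among taxa.
Character 2: derived state 'absent' in Acroites only — an autapomorphy, so it tells us nothing about relationships among taxa.
Only Acroites, Glyptella, and Helioana show the derived state 'present' for Character 3, supporting them as a clade.
Character 4 (derived state 'present') is shared by all ingroup taxa — unites the whole ingroup.
Character 5: derived state 'present' in Acroites and Helioana only — synapomorphy for {Acroites, Helioana}.
Most parsimonious ingroup topology: (((Acroites,Helioana),Glyptella),Leptoensis).
Changes per character on this tree: Character 1: 1; Character 2: 1; Character 3: 1; Character 4: 1; Character 5: 1.
Total = 5.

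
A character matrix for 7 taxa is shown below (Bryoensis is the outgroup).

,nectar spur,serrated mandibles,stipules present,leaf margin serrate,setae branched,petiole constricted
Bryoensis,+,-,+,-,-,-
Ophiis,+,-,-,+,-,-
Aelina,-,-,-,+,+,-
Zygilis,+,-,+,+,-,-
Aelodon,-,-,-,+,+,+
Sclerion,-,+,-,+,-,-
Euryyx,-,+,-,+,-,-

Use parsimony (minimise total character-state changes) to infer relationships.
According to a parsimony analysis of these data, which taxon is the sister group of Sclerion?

Character polarity is set by the outgroup: the derived state is whichever differs from the outgroup's state, so for nectar spur, stipules present the derived state is '-', and for the remaining characters it is '+'.
nectar spur (derived state '-') is shared by Aelina, Aelodon, Euryyx, and Sclerion — a synapomorphy uniting that clade.
serrated mandibles: derived state '+' in Euryyx and Sclerion only — synapomorphy for {Euryyx, Sclerion}.
stipules present (derived state '-') is shared by Aelina, Aelodon, Euryyx, Ophiis, and Sclerion — a synapomorphy uniting that clade.
leaf margin serrate (derived state '+') is shared by all ingroup taxa — unites the whole ingroup.
setae branched: derived state '+' in Aelina and Aelodon only — synapomorphy for {Aelina, Aelodon}.
petiole constricted (derived state '+') is unique to Aelodon (autapomorphy; uninformative for grouping).
Most parsimonious ingroup topology: ((Ophiis,((Aelina,Aelodon),(Sclerion,Euryyx))),Zygilis).
Sclerion and Euryyx form a cherry on this tree, so they are sister taxa.

Euryyx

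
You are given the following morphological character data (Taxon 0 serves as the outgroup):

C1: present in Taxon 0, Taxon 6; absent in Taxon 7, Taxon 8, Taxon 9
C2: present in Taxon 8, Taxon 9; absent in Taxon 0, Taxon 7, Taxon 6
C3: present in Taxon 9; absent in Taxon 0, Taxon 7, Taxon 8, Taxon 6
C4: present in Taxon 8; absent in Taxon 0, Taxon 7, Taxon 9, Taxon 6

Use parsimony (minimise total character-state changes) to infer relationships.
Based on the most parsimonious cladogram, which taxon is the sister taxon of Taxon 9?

Taxon 8

Character polarity is set by the outgroup: the derived state is whichever differs from the outgroup's state, so for C1 the derived state is 'absent', and for the remaining characters it is 'present'.
Only Taxon 7, Taxon 8, and Taxon 9 show the derived state 'absent' for C1, supporting them as a clade.
Only Taxon 8 and Taxon 9 show the derived state 'present' for C2, supporting them as a clade.
C3: derived state 'present' in Taxon 9 only — an autapomorphy, so it tells us nothing about relationships among taxa.
C4: derived state 'present' in Taxon 8 only — an autapomorphy, so it tells us nothing about relationships among taxa.
Most parsimonious ingroup topology: ((Taxon 7,(Taxon 8,Taxon 9)),Taxon 6).
Taxon 9 and Taxon 8 form a cherry on this tree, so they are sister taxa.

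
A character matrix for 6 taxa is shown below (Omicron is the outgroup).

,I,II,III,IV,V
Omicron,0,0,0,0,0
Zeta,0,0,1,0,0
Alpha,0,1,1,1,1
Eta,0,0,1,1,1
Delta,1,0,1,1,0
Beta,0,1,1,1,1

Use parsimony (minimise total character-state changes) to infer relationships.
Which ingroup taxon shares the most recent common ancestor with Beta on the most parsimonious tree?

Alpha

The outgroup has state '0' for every character, so '1' is the derived state throughout.
I (derived state '1') is unique to Delta (autapomorphy; uninformative for grouping).
II: derived state '1' in Alpha and Beta only — synapomorphy for {Alpha, Beta}.
All ingroup taxa share the derived state '1' for III; it defines the ingroup but does not resolve relationships within it.
IV: derived state '1' in Alpha, Beta, Delta, and Eta only — synapomorphy for {Alpha, Beta, Delta, Eta}.
Only Alpha, Beta, and Eta show the derived state '1' for V, supporting them as a clade.
Most parsimonious ingroup topology: (Zeta,(((Alpha,Beta),Eta),Delta)).
Beta and Alpha form a cherry on this tree, so they are sister taxa.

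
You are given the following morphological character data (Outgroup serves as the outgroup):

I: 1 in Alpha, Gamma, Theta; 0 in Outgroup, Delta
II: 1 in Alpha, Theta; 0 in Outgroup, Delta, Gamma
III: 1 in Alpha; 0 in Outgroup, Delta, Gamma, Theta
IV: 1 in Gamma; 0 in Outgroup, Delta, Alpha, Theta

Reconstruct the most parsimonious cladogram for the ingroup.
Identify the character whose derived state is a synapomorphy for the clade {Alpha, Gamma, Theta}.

The outgroup has state '0' for every character, so '1' is the derived state throughout.
Only Alpha, Gamma, and Theta show the derived state '1' for I, supporting them as a clade.
Only Alpha and Theta show the derived state '1' for II, supporting them as a clade.
III: derived state '1' in Alpha only — an autapomorphy, so it tells us nothing about relationships among taxa.
IV (derived state '1') is unique to Gamma (autapomorphy; uninformative for grouping).
Most parsimonious ingroup topology: (Delta,((Alpha,Theta),Gamma)).
The clade {Alpha, Gamma, Theta} is supported by I: its derived state '1' occurs in exactly those taxa and in no other taxon (including the outgroup).

I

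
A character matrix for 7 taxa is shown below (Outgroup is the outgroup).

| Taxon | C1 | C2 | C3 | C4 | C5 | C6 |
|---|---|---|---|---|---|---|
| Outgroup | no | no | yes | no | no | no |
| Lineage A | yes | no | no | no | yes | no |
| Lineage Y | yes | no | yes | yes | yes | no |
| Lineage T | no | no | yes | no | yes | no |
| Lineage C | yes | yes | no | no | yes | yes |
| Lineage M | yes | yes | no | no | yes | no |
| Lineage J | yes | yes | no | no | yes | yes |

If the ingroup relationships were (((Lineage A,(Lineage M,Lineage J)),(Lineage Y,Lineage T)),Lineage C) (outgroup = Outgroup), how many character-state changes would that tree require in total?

Map each character onto (((Lineage A,(Lineage M,Lineage J)),(Lineage Y,Lineage T)),Lineage C) (rooted by Outgroup) and count the minimum state changes it requires (Fitch parsimony):
C1: 2; C2: 2; C3: 2; C4: 1; C5: 1; C6: 2.
Total tree length = 10.

10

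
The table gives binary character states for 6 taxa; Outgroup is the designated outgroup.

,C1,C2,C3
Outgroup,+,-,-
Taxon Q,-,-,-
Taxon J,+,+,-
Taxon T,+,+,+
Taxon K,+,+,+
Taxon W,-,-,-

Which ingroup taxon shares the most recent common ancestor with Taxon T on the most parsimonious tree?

Character polarity is set by the outgroup: the derived state is whichever differs from the outgroup's state, so for C1 the derived state is '-', and for the remaining characters it is '+'.
C1: derived state '-' in Taxon Q and Taxon W only — synapomorphy for {Taxon Q, Taxon W}.
C2: derived state '+' in Taxon J, Taxon K, and Taxon T only — synapomorphy for {Taxon J, Taxon K, Taxon T}.
C3 (derived state '+') is shared by Taxon K and Taxon T — a synapomorphy uniting that clade.
Most parsimonious ingroup topology: ((Taxon Q,Taxon W),(Taxon J,(Taxon T,Taxon K))).
Taxon T and Taxon K form a cherry on this tree, so they are sister taxa.

Taxon K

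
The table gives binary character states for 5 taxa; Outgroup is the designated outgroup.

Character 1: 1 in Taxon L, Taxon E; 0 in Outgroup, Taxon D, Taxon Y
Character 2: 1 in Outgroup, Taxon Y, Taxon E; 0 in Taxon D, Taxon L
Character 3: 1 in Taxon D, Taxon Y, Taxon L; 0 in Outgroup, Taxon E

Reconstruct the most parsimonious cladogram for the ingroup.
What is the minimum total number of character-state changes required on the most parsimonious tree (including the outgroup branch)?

Character polarity is set by the outgroup: the derived state is whichever differs from the outgroup's state, so for Character 2 the derived state is '0', and for the remaining characters it is '1'.
Character 1 groups Taxon E and Taxon L, which is incompatible with the clades supported by the remaining characters; treating it as convergent (homoplasy) costs fewer steps than any alternative tree.
Only Taxon D and Taxon L show the derived state '0' for Character 2, supporting them as a clade.
Character 3 (derived state '1') is shared by Taxon D, Taxon L, and Taxon Y — a synapomorphy uniting that clade.
Most parsimonious ingroup topology: (((Taxon D,Taxon L),Taxon Y),Taxon E).
Changes per character on this tree: Character 1: 2; Character 2: 1; Character 3: 1.
Total = 4.

4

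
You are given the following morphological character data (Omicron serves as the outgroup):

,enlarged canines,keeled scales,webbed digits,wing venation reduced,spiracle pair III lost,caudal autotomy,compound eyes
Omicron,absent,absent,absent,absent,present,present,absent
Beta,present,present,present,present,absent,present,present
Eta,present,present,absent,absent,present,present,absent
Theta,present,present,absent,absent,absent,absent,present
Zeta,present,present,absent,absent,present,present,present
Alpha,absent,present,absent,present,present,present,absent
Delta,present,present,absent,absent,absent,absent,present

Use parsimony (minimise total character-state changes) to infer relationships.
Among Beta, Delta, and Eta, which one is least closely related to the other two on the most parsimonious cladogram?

Eta

Character polarity is set by the outgroup: the derived state is whichever differs from the outgroup's state, so for spiracle pair III lost, caudal autotomy the derived state is 'absent', and for the remaining characters it is 'present'.
enlarged canines (derived state 'present') is shared by Beta, Delta, Eta, Theta, and Zeta — a synapomorphy uniting that clade.
All ingroup taxa share the derived state 'present' for keeled scales; it defines the ingroup but does not resolve relationships within it.
webbed digits (derived state 'present') is unique to Beta (autapomorphy; uninformative for grouping).
wing venation reduced (state 'present') occurs in Alpha and Beta but conflicts with the nesting implied by the other characters — most parsimoniously interpreted as homoplasy.
spiracle pair III lost (derived state 'absent') is shared by Beta, Delta, and Theta — a synapomorphy uniting that clade.
caudal autotomy: derived state 'absent' in Delta and Theta only — synapomorphy for {Delta, Theta}.
compound eyes: derived state 'present' in Beta, Delta, Theta, and Zeta only — synapomorphy for {Beta, Delta, Theta, Zeta}.
Most parsimonious ingroup topology: ((((Beta,(Theta,Delta)),Zeta),Eta),Alpha).
Beta and Delta share a more recent common ancestor with each other than either does with Eta, so Eta is the least closely related of the three.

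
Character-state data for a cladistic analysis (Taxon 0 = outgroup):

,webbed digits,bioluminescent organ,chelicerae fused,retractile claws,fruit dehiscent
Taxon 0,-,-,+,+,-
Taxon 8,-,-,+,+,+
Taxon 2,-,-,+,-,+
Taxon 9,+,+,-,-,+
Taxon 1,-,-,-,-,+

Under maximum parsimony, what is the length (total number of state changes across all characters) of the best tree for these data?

Character polarity is set by the outgroup: the derived state is whichever differs from the outgroup's state, so for chelicerae fused, retractile claws the derived state is '-', and for the remaining characters it is '+'.
webbed digits (derived state '+') is unique to Taxon 9 (autapomorphy; uninformative for grouping).
bioluminescent organ (derived state '+') is unique to Taxon 9 (autapomorphy; uninformative for grouping).
Only Taxon 1 and Taxon 9 show the derived state '-' for chelicerae fused, supporting them as a clade.
retractile claws: derived state '-' in Taxon 1, Taxon 2, and Taxon 9 only — synapomorphy for {Taxon 1, Taxon 2, Taxon 9}.
fruit dehiscent (derived state '+') is shared by all ingroup taxa — unites the whole ingroup.
Most parsimonious ingroup topology: (Taxon 8,(Taxon 2,(Taxon 9,Taxon 1))).
Changes per character on this tree: webbed digits: 1; bioluminescent organ: 1; chelicerae fused: 1; retractile claws: 1; fruit dehiscent: 1.
Total = 5.

5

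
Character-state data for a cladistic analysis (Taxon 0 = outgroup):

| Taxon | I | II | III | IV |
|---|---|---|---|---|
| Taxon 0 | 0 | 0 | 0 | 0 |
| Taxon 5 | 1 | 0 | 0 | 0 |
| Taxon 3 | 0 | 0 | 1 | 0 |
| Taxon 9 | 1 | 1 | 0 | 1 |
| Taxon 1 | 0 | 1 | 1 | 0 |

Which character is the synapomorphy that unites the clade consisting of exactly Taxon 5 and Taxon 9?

The outgroup has state '0' for every character, so '1' is the derived state throughout.
I: derived state '1' in Taxon 5 and Taxon 9 only — synapomorphy for {Taxon 5, Taxon 9}.
II groups Taxon 1 and Taxon 9, which is incompatible with the clades supported by the remaining characters; treating it as convergent (homoplasy) costs fewer steps than any alternative tree.
III (derived state '1') is shared by Taxon 1 and Taxon 3 — a synapomorphy uniting that clade.
IV (derived state '1') is unique to Taxon 9 (autapomorphy; uninformative for grouping).
Most parsimonious ingroup topology: ((Taxon 5,Taxon 9),(Taxon 3,Taxon 1)).
The clade {Taxon 5, Taxon 9} is supported by I: its derived state '1' occurs in exactly those taxa and in no other taxon (including the outgroup).

I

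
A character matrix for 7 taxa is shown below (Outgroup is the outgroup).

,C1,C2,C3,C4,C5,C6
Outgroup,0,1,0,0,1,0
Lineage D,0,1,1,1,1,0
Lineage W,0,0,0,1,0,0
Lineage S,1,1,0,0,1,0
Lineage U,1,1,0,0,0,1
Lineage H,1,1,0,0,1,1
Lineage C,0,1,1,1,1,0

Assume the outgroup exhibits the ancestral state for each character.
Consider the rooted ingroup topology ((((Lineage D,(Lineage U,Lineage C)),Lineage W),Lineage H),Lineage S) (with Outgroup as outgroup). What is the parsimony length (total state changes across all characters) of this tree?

Map each character onto ((((Lineage D,(Lineage U,Lineage C)),Lineage W),Lineage H),Lineage S) (rooted by Outgroup) and count the minimum state changes it requires (Fitch parsimony):
C1: 3; C2: 1; C3: 2; C4: 2; C5: 2; C6: 2.
Total tree length = 12.

12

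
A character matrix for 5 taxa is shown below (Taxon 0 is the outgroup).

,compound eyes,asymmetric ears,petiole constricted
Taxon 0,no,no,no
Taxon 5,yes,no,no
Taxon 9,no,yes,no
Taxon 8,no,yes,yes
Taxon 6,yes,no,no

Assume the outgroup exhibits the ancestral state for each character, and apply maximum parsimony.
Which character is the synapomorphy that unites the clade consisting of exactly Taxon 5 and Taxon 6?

The outgroup has state 'no' for every character, so 'yes' is the derived state throughout.
compound eyes (derived state 'yes') is shared by Taxon 5 and Taxon 6 — a synapomorphy uniting that clade.
asymmetric ears (derived state 'yes') is shared by Taxon 8 and Taxon 9 — a synapomorphy uniting that clade.
petiole constricted (derived state 'yes') is unique to Taxon 8 (autapomorphy; uninformative for grouping).
Most parsimonious ingroup topology: ((Taxon 5,Taxon 6),(Taxon 9,Taxon 8)).
The clade {Taxon 5, Taxon 6} is supported by compound eyes: its derived state 'yes' occurs in exactly those taxa and in no other taxon (including the outgroup).

compound eyes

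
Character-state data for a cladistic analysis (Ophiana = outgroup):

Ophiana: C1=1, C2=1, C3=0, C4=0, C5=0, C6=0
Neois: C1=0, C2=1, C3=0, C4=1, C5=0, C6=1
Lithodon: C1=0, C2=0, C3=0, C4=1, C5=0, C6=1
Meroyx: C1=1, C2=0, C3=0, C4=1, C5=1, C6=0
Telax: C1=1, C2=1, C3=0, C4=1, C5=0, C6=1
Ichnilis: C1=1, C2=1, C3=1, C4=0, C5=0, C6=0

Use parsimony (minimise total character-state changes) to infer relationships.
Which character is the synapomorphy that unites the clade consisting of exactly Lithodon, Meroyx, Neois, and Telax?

C4

Character polarity is set by the outgroup: the derived state is whichever differs from the outgroup's state, so for C1, C2 the derived state is '0', and for the remaining characters it is '1'.
C1 (derived state '0') is shared by Lithodon and Neois — a synapomorphy uniting that clade.
C2 (state '0') occurs in Lithodon and Meroyx but conflicts with the nesting implied by the other characters — most parsimoniously interpreted as homoplasy.
C3 (derived state '1') is unique to Ichnilis (autapomorphy; uninformative for grouping).
C4 (derived state '1') is shared by Lithodon, Meroyx, Neois, and Telax — a synapomorphy uniting that clade.
C5: derived state '1' in Meroyx only — an autapomorphy, so it tells us nothing about relationships among taxa.
C6: derived state '1' in Lithodon, Neois, and Telax only — synapomorphy for {Lithodon, Neois, Telax}.
Most parsimonious ingroup topology: ((((Neois,Lithodon),Telax),Meroyx),Ichnilis).
The clade {Lithodon, Meroyx, Neois, Telax} is supported by C4: its derived state '1' occurs in exactly those taxa and in no other taxon (including the outgroup).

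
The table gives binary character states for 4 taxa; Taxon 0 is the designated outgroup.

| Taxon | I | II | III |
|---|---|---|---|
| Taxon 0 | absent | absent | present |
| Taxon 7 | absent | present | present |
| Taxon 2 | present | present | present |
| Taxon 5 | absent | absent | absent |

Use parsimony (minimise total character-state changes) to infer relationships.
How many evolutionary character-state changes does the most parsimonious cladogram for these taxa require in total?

3

Character polarity is set by the outgroup: the derived state is whichever differs from the outgroup's state, so for III the derived state is 'absent', and for the remaining characters it is 'present'.
I (derived state 'present') is unique to Taxon 2 (autapomorphy; uninformative for grouping).
Only Taxon 2 and Taxon 7 show the derived state 'present' for II, supporting them as a clade.
III (derived state 'absent') is unique to Taxon 5 (autapomorphy; uninformative for grouping).
Most parsimonious ingroup topology: ((Taxon 2,Taxon 7),Taxon 5).
Changes per character on this tree: I: 1; II: 1; III: 1.
Total = 3.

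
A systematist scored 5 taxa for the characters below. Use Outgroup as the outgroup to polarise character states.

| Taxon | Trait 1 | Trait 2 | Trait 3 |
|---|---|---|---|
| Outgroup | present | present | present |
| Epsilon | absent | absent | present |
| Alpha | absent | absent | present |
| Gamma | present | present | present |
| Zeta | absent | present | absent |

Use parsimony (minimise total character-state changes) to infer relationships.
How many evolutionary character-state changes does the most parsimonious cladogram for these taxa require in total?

The outgroup has state 'present' for every character, so 'absent' is the derived state throughout.
Trait 1: derived state 'absent' in Alpha, Epsilon, and Zeta only — synapomorphy for {Alpha, Epsilon, Zeta}.
Trait 2 (derived state 'absent') is shared by Alpha and Epsilon — a synapomorphy uniting that clade.
Trait 3 (derived state 'absent') is unique to Zeta (autapomorphy; uninformative for grouping).
Most parsimonious ingroup topology: (((Epsilon,Alpha),Zeta),Gamma).
Changes per character on this tree: Trait 1: 1; Trait 2: 1; Trait 3: 1.
Total = 3.

3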